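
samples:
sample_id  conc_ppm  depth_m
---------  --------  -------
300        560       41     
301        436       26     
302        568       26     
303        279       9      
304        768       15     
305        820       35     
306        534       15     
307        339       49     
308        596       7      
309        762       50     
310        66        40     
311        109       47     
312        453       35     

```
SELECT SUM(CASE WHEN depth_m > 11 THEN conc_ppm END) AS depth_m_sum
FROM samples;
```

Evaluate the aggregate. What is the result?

sample_id=300: ✓ → 560
sample_id=301: ✓ → 436
sample_id=302: ✓ → 568
sample_id=303: ✗
sample_id=304: ✓ → 768
sample_id=305: ✓ → 820
sample_id=306: ✓ → 534
sample_id=307: ✓ → 339
sample_id=308: ✗
sample_id=309: ✓ → 762
sample_id=310: ✓ → 66
sample_id=311: ✓ → 109
sample_id=312: ✓ → 453
depth_m_sum = 560 + 436 + 568 + 768 + 820 + 534 + 339 + 762 + 66 + 109 + 453 = 5415

5415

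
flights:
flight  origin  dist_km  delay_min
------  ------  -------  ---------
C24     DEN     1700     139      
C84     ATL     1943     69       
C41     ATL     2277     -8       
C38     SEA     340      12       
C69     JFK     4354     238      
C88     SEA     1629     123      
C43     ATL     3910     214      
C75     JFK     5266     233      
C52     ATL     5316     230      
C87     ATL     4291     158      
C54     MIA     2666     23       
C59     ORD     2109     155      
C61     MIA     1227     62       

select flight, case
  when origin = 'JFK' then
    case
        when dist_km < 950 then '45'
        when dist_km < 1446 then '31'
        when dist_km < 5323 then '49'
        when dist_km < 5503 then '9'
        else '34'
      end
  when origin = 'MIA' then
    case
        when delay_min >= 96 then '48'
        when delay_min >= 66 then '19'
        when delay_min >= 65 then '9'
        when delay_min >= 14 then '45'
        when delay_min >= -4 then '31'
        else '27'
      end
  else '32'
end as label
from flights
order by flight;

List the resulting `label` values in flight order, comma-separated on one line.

flight=C24: origin='DEN' → outer ELSE → 32
flight=C38: origin='SEA' → outer ELSE → 32
flight=C41: origin='ATL' → outer ELSE → 32
flight=C43: origin='ATL' → outer ELSE → 32
flight=C52: origin='ATL' → outer ELSE → 32
flight=C54: origin='MIA' → inner[delay_min >= 14] → 45
flight=C59: origin='ORD' → outer ELSE → 32
flight=C61: origin='MIA' → inner[delay_min >= 14] → 45
flight=C69: origin='JFK' → inner[dist_km < 5323] → 49
flight=C75: origin='JFK' → inner[dist_km < 5323] → 49
flight=C84: origin='ATL' → outer ELSE → 32
flight=C87: origin='ATL' → outer ELSE → 32
flight=C88: origin='SEA' → outer ELSE → 32

32, 32, 32, 32, 32, 45, 32, 45, 49, 49, 32, 32, 32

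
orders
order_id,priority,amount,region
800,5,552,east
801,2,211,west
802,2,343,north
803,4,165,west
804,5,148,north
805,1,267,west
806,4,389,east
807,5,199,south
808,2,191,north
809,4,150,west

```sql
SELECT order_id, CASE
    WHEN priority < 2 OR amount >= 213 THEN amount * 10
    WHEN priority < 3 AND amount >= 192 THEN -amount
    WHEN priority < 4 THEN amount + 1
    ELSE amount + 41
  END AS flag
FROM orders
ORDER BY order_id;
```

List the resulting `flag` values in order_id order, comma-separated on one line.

order_id=800: priority < 2 OR amount >= 213 → 5520
order_id=801: priority < 3 AND amount >= 192 → -211
order_id=802: priority < 2 OR amount >= 213 → 3430
order_id=803: ELSE → 206
order_id=804: ELSE → 189
order_id=805: priority < 2 OR amount >= 213 → 2670
order_id=806: priority < 2 OR amount >= 213 → 3890
order_id=807: ELSE → 240
order_id=808: priority < 4 → 192
order_id=809: ELSE → 191

5520, -211, 3430, 206, 189, 2670, 3890, 240, 192, 191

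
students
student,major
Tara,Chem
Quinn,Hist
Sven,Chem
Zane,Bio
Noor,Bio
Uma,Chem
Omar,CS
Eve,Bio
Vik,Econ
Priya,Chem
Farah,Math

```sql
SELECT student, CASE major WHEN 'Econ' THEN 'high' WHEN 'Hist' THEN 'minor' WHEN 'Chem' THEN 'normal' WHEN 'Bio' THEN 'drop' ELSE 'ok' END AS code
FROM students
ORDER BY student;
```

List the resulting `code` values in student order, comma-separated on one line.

student=Eve: major='Bio' → drop
student=Farah: ELSE → ok
student=Noor: major='Bio' → drop
student=Omar: ELSE → ok
student=Priya: major='Chem' → normal
student=Quinn: major='Hist' → minor
student=Sven: major='Chem' → normal
student=Tara: major='Chem' → normal
student=Uma: major='Chem' → normal
student=Vik: major='Econ' → high
student=Zane: major='Bio' → drop

drop, ok, drop, ok, normal, minor, normal, normal, normal, high, drop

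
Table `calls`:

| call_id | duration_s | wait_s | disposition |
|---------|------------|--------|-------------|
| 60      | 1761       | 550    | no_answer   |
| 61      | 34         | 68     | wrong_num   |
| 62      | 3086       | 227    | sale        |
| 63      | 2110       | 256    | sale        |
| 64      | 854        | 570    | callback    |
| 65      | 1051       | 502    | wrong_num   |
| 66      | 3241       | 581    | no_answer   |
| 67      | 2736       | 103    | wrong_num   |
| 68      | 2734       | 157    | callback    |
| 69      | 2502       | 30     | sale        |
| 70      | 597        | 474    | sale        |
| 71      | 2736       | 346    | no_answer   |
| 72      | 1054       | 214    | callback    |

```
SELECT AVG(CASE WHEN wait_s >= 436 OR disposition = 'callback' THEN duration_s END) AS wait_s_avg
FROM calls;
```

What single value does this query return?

1613.1428571429

call_id=60: ✓ → 1761
call_id=61: ✗
call_id=62: ✗
call_id=63: ✗
call_id=64: ✓ → 854
call_id=65: ✓ → 1051
call_id=66: ✓ → 3241
call_id=67: ✗
call_id=68: ✓ → 2734
call_id=69: ✗
call_id=70: ✓ → 597
call_id=71: ✗
call_id=72: ✓ → 1054
wait_s_avg = (1761 + 854 + 1051 + 3241 + 2734 + 597 + 1054) / 7 = 1613.1428571429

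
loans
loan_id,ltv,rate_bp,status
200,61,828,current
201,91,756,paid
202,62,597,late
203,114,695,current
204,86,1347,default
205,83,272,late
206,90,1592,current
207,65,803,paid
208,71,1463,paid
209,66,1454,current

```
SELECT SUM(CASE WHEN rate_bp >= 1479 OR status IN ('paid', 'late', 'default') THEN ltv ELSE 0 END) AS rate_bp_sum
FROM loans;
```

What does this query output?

loan_id=200: ✗
loan_id=201: ✓ → 91
loan_id=202: ✓ → 62
loan_id=203: ✗
loan_id=204: ✓ → 86
loan_id=205: ✓ → 83
loan_id=206: ✓ → 90
loan_id=207: ✓ → 65
loan_id=208: ✓ → 71
loan_id=209: ✗
rate_bp_sum = 91 + 62 + 86 + 83 + 90 + 65 + 71 = 548

548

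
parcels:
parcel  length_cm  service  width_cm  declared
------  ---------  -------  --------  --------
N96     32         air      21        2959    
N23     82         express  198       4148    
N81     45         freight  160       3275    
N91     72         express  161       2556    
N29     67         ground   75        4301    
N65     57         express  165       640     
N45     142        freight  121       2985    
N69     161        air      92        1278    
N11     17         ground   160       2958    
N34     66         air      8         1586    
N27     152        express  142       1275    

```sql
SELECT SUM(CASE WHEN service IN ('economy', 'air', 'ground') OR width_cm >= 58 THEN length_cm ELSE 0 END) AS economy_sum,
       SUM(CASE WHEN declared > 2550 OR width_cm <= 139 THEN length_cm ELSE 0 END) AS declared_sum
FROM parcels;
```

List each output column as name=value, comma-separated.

economy_sum=893, declared_sum=684

[economy_sum: service IN ('economy', 'air', 'ground') OR width_cm >= 58]
parcel=N96: ✓ → 32
parcel=N23: ✓ → 82
parcel=N81: ✓ → 45
parcel=N91: ✓ → 72
parcel=N29: ✓ → 67
parcel=N65: ✓ → 57
parcel=N45: ✓ → 142
parcel=N69: ✓ → 161
parcel=N11: ✓ → 17
parcel=N34: ✓ → 66
parcel=N27: ✓ → 152
economy_sum = 32 + 82 + 45 + 72 + 67 + 57 + 142 + 161 + 17 + 66 + 152 = 893
—
[declared_sum: declared > 2550 OR width_cm <= 139]
parcel=N96: ✓ → 32
parcel=N23: ✓ → 82
parcel=N81: ✓ → 45
parcel=N91: ✓ → 72
parcel=N29: ✓ → 67
parcel=N65: ✗
parcel=N45: ✓ → 142
parcel=N69: ✓ → 161
parcel=N11: ✓ → 17
parcel=N34: ✓ → 66
parcel=N27: ✗
declared_sum = 32 + 82 + 45 + 72 + 67 + 142 + 161 + 17 + 66 = 684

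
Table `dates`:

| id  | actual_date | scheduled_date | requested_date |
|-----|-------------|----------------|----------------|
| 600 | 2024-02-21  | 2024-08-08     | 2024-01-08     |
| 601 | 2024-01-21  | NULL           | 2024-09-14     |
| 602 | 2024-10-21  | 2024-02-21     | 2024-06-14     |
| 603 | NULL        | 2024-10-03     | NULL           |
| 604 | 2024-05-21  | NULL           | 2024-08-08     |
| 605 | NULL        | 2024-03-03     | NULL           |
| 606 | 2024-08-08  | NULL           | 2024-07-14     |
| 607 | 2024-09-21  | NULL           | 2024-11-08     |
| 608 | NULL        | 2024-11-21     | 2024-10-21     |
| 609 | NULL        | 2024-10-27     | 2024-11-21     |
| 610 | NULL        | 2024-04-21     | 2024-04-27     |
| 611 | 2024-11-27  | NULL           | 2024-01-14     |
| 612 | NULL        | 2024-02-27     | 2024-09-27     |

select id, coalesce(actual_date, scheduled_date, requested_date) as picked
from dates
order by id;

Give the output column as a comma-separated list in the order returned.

id=600: actual_date=2024-02-21 → 2024-02-21
id=601: actual_date=2024-01-21 → 2024-01-21
id=602: actual_date=2024-10-21 → 2024-10-21
id=603: actual_date=NULL, scheduled_date=2024-10-03 → 2024-10-03
id=604: actual_date=2024-05-21 → 2024-05-21
id=605: actual_date=NULL, scheduled_date=2024-03-03 → 2024-03-03
id=606: actual_date=2024-08-08 → 2024-08-08
id=607: actual_date=2024-09-21 → 2024-09-21
id=608: actual_date=NULL, scheduled_date=2024-11-21 → 2024-11-21
id=609: actual_date=NULL, scheduled_date=2024-10-27 → 2024-10-27
id=610: actual_date=NULL, scheduled_date=2024-04-21 → 2024-04-21
id=611: actual_date=2024-11-27 → 2024-11-27
id=612: actual_date=NULL, scheduled_date=2024-02-27 → 2024-02-27

2024-02-21, 2024-01-21, 2024-10-21, 2024-10-03, 2024-05-21, 2024-03-03, 2024-08-08, 2024-09-21, 2024-11-21, 2024-10-27, 2024-04-21, 2024-11-27, 2024-02-27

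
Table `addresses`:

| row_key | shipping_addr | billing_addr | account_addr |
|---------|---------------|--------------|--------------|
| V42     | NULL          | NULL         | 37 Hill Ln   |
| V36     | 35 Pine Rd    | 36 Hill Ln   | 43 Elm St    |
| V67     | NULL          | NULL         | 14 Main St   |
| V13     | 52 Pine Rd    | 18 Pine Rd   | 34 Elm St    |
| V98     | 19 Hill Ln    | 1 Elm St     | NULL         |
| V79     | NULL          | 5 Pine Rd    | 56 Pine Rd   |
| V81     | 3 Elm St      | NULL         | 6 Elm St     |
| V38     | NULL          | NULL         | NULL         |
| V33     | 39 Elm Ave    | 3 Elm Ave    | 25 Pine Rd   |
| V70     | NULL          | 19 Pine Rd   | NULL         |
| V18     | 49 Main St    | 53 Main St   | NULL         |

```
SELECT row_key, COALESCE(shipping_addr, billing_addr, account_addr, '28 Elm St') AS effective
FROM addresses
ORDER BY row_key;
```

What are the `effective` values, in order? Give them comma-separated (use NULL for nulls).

52 Pine Rd, 49 Main St, 39 Elm Ave, 35 Pine Rd, 28 Elm St, 37 Hill Ln, 14 Main St, 19 Pine Rd, 5 Pine Rd, 3 Elm St, 19 Hill Ln

row_key=V13: shipping_addr=52 Pine Rd → 52 Pine Rd
row_key=V18: shipping_addr=49 Main St → 49 Main St
row_key=V33: shipping_addr=39 Elm Ave → 39 Elm Ave
row_key=V36: shipping_addr=35 Pine Rd → 35 Pine Rd
row_key=V38: shipping_addr=NULL, billing_addr=NULL, account_addr=NULL, → literal 28 Elm St → 28 Elm St
row_key=V42: shipping_addr=NULL, billing_addr=NULL, account_addr=37 Hill Ln → 37 Hill Ln
row_key=V67: shipping_addr=NULL, billing_addr=NULL, account_addr=14 Main St → 14 Main St
row_key=V70: shipping_addr=NULL, billing_addr=19 Pine Rd → 19 Pine Rd
row_key=V79: shipping_addr=NULL, billing_addr=5 Pine Rd → 5 Pine Rd
row_key=V81: shipping_addr=3 Elm St → 3 Elm St
row_key=V98: shipping_addr=19 Hill Ln → 19 Hill Ln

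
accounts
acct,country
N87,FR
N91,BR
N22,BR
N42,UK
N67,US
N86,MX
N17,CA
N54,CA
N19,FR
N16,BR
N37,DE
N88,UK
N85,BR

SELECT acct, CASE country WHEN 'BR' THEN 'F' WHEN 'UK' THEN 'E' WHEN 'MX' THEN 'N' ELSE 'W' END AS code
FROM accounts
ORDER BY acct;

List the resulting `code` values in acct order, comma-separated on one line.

acct=N16: country='BR' → F
acct=N17: ELSE → W
acct=N19: ELSE → W
acct=N22: country='BR' → F
acct=N37: ELSE → W
acct=N42: country='UK' → E
acct=N54: ELSE → W
acct=N67: ELSE → W
acct=N85: country='BR' → F
acct=N86: country='MX' → N
acct=N87: ELSE → W
acct=N88: country='UK' → E
acct=N91: country='BR' → F

F, W, W, F, W, E, W, W, F, N, W, E, F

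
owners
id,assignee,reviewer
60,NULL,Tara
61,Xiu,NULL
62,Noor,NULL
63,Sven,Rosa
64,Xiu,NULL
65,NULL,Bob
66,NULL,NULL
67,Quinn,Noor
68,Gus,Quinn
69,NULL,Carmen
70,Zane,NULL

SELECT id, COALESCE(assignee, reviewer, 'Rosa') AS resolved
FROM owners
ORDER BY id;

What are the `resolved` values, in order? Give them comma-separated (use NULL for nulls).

id=60: assignee=NULL, reviewer=Tara → Tara
id=61: assignee=Xiu → Xiu
id=62: assignee=Noor → Noor
id=63: assignee=Sven → Sven
id=64: assignee=Xiu → Xiu
id=65: assignee=NULL, reviewer=Bob → Bob
id=66: assignee=NULL, reviewer=NULL, → literal Rosa → Rosa
id=67: assignee=Quinn → Quinn
id=68: assignee=Gus → Gus
id=69: assignee=NULL, reviewer=Carmen → Carmen
id=70: assignee=Zane → Zane

Tara, Xiu, Noor, Sven, Xiu, Bob, Rosa, Quinn, Gus, Carmen, Zane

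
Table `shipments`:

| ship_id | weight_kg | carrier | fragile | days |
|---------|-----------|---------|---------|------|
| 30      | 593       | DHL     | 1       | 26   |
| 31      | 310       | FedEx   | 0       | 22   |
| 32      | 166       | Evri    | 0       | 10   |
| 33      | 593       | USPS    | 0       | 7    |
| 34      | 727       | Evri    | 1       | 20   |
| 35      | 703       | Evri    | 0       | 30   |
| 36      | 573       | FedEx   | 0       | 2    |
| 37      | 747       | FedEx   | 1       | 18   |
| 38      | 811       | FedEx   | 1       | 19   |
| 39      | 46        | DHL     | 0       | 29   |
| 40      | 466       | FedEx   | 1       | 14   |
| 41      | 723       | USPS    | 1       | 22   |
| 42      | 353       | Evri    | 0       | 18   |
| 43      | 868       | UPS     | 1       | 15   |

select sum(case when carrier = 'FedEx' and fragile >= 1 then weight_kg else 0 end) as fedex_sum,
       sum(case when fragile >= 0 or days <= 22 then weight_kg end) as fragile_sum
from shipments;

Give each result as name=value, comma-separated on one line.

fedex_sum=2024, fragile_sum=7679

[fedex_sum: carrier = 'FedEx' and fragile >= 1]
ship_id=30: ✗
ship_id=31: ✗
ship_id=32: ✗
ship_id=33: ✗
ship_id=34: ✗
ship_id=35: ✗
ship_id=36: ✗
ship_id=37: ✓ → 747
ship_id=38: ✓ → 811
ship_id=39: ✗
ship_id=40: ✓ → 466
ship_id=41: ✗
ship_id=42: ✗
ship_id=43: ✗
fedex_sum = 747 + 811 + 466 = 2024
—
[fragile_sum: fragile >= 0 or days <= 22]
ship_id=30: ✓ → 593
ship_id=31: ✓ → 310
ship_id=32: ✓ → 166
ship_id=33: ✓ → 593
ship_id=34: ✓ → 727
ship_id=35: ✓ → 703
ship_id=36: ✓ → 573
ship_id=37: ✓ → 747
ship_id=38: ✓ → 811
ship_id=39: ✓ → 46
ship_id=40: ✓ → 466
ship_id=41: ✓ → 723
ship_id=42: ✓ → 353
ship_id=43: ✓ → 868
fragile_sum = 593 + 310 + 166 + 593 + 727 + 703 + 573 + 747 + 811 + 46 + 466 + 723 + 353 + 868 = 7679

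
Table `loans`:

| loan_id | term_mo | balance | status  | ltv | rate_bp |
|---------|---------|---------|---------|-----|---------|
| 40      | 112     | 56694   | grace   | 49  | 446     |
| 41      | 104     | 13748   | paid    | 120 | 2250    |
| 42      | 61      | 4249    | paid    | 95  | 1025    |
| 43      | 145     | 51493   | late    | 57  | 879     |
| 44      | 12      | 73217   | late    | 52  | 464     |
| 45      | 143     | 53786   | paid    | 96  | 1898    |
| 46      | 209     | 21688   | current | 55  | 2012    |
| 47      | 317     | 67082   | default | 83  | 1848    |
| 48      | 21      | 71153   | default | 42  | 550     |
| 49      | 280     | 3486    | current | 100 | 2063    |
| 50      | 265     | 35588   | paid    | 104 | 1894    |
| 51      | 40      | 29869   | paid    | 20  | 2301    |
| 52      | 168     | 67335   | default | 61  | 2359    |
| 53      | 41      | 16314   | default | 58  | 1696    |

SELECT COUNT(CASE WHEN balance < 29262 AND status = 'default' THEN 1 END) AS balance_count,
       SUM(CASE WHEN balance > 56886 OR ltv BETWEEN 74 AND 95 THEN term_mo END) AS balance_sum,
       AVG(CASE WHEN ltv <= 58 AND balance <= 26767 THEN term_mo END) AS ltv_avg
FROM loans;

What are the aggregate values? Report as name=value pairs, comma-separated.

balance_count=1, balance_sum=579, ltv_avg=125

[balance_count: balance < 29262 AND status = 'default']
loan_id=40: ✗
loan_id=41: ✗
loan_id=42: ✗
loan_id=43: ✗
loan_id=44: ✗
loan_id=45: ✗
loan_id=46: ✗
loan_id=47: ✗
loan_id=48: ✗
loan_id=49: ✗
loan_id=50: ✗
loan_id=51: ✗
loan_id=52: ✗
loan_id=53: ✓ → 1
balance_count = COUNT(1) = 1
—
[balance_sum: balance > 56886 OR ltv BETWEEN 74 AND 95]
loan_id=40: ✗
loan_id=41: ✗
loan_id=42: ✓ → 61
loan_id=43: ✗
loan_id=44: ✓ → 12
loan_id=45: ✗
loan_id=46: ✗
loan_id=47: ✓ → 317
loan_id=48: ✓ → 21
loan_id=49: ✗
loan_id=50: ✗
loan_id=51: ✗
loan_id=52: ✓ → 168
loan_id=53: ✗
balance_sum = 61 + 12 + 317 + 21 + 168 = 579
—
[ltv_avg: ltv <= 58 AND balance <= 26767]
loan_id=40: ✗
loan_id=41: ✗
loan_id=42: ✗
loan_id=43: ✗
loan_id=44: ✗
loan_id=45: ✗
loan_id=46: ✓ → 209
loan_id=47: ✗
loan_id=48: ✗
loan_id=49: ✗
loan_id=50: ✗
loan_id=51: ✗
loan_id=52: ✗
loan_id=53: ✓ → 41
ltv_avg = (209 + 41) / 2 = 125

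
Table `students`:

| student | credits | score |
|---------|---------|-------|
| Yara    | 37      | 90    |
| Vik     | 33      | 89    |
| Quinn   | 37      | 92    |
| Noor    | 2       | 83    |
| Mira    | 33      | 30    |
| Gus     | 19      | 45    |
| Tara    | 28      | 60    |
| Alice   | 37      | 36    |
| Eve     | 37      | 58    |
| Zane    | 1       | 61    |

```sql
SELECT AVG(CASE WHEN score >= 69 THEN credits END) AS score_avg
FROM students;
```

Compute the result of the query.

27.25

student=Yara: ✓ → 37
student=Vik: ✓ → 33
student=Quinn: ✓ → 37
student=Noor: ✓ → 2
student=Mira: ✗
student=Gus: ✗
student=Tara: ✗
student=Alice: ✗
student=Eve: ✗
student=Zane: ✗
score_avg = (37 + 33 + 37 + 2) / 4 = 27.25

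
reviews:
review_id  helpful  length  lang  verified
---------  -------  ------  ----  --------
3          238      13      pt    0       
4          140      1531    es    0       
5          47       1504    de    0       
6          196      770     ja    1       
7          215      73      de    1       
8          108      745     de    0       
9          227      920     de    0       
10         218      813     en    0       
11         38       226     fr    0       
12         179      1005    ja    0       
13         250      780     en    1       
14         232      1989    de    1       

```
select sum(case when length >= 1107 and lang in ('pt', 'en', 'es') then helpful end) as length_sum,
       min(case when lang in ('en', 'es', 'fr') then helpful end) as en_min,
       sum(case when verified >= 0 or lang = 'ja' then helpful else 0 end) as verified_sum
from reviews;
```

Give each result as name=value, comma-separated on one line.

length_sum=140, en_min=38, verified_sum=2088

[length_sum: length >= 1107 and lang in ('pt', 'en', 'es')]
review_id=3: ✗
review_id=4: ✓ → 140
review_id=5: ✗
review_id=6: ✗
review_id=7: ✗
review_id=8: ✗
review_id=9: ✗
review_id=10: ✗
review_id=11: ✗
review_id=12: ✗
review_id=13: ✗
review_id=14: ✗
length_sum = 140
—
[en_min: lang in ('en', 'es', 'fr')]
review_id=3: ✗
review_id=4: ✓ → 140
review_id=5: ✗
review_id=6: ✗
review_id=7: ✗
review_id=8: ✗
review_id=9: ✗
review_id=10: ✓ → 218
review_id=11: ✓ → 38
review_id=12: ✗
review_id=13: ✓ → 250
review_id=14: ✗
en_min = MIN(140, 218, 38, 250) = 38
—
[verified_sum: verified >= 0 or lang = 'ja']
review_id=3: ✓ → 238
review_id=4: ✓ → 140
review_id=5: ✓ → 47
review_id=6: ✓ → 196
review_id=7: ✓ → 215
review_id=8: ✓ → 108
review_id=9: ✓ → 227
review_id=10: ✓ → 218
review_id=11: ✓ → 38
review_id=12: ✓ → 179
review_id=13: ✓ → 250
review_id=14: ✓ → 232
verified_sum = 238 + 140 + 47 + 196 + 215 + 108 + 227 + 218 + 38 + 179 + 250 + 232 = 2088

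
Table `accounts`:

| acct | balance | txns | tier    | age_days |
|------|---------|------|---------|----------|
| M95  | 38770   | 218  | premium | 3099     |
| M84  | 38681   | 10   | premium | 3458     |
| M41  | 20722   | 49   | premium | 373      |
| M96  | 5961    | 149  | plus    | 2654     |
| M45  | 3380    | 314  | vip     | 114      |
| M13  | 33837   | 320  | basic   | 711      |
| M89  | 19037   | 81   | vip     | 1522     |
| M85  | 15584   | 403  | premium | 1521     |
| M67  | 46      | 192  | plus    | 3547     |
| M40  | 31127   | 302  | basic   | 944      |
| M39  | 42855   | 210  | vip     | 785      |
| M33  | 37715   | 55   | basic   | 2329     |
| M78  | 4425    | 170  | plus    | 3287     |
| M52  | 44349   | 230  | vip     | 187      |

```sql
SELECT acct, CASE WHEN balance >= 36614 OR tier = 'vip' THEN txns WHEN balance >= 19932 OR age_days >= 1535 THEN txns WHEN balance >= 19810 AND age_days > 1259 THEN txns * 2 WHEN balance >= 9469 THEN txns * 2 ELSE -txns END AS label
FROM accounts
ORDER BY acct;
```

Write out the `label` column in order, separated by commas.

acct=M13: balance >= 19932 OR age_days >= 1535 → 320
acct=M33: balance >= 36614 OR tier = 'vip' → 55
acct=M39: balance >= 36614 OR tier = 'vip' → 210
acct=M40: balance >= 19932 OR age_days >= 1535 → 302
acct=M41: balance >= 19932 OR age_days >= 1535 → 49
acct=M45: balance >= 36614 OR tier = 'vip' → 314
acct=M52: balance >= 36614 OR tier = 'vip' → 230
acct=M67: balance >= 19932 OR age_days >= 1535 → 192
acct=M78: balance >= 19932 OR age_days >= 1535 → 170
acct=M84: balance >= 36614 OR tier = 'vip' → 10
acct=M85: balance >= 9469 → 806
acct=M89: balance >= 36614 OR tier = 'vip' → 81
acct=M95: balance >= 36614 OR tier = 'vip' → 218
acct=M96: balance >= 19932 OR age_days >= 1535 → 149

320, 55, 210, 302, 49, 314, 230, 192, 170, 10, 806, 81, 218, 149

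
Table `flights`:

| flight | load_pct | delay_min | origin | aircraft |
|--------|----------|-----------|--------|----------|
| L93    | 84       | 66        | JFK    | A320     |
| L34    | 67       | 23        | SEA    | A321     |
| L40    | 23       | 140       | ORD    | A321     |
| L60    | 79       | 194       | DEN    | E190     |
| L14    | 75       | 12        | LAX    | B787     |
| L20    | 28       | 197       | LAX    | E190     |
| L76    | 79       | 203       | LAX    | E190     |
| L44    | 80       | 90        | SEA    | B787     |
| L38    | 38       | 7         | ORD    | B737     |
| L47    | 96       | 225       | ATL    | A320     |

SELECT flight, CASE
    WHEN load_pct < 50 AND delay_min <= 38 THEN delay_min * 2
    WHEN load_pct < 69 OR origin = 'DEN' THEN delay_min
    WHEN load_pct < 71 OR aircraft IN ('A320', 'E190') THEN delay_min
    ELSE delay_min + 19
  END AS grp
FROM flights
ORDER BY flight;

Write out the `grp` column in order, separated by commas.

flight=L14: ELSE → 31
flight=L20: load_pct < 69 OR origin = 'DEN' → 197
flight=L34: load_pct < 69 OR origin = 'DEN' → 23
flight=L38: load_pct < 50 AND delay_min <= 38 → 14
flight=L40: load_pct < 69 OR origin = 'DEN' → 140
flight=L44: ELSE → 109
flight=L47: load_pct < 71 OR aircraft IN ('A320', 'E190') → 225
flight=L60: load_pct < 69 OR origin = 'DEN' → 194
flight=L76: load_pct < 71 OR aircraft IN ('A320', 'E190') → 203
flight=L93: load_pct < 71 OR aircraft IN ('A320', 'E190') → 66

31, 197, 23, 14, 140, 109, 225, 194, 203, 66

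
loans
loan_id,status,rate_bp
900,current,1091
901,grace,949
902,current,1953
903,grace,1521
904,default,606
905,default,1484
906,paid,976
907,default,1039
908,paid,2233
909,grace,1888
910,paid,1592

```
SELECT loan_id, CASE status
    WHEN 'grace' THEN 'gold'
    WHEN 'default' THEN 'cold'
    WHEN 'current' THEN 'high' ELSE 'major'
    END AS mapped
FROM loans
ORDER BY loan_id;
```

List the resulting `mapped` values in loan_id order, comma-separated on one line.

high, gold, high, gold, cold, cold, major, cold, major, gold, major

loan_id=900: status='current' → high
loan_id=901: status='grace' → gold
loan_id=902: status='current' → high
loan_id=903: status='grace' → gold
loan_id=904: status='default' → cold
loan_id=905: status='default' → cold
loan_id=906: ELSE → major
loan_id=907: status='default' → cold
loan_id=908: ELSE → major
loan_id=909: status='grace' → gold
loan_id=910: ELSE → major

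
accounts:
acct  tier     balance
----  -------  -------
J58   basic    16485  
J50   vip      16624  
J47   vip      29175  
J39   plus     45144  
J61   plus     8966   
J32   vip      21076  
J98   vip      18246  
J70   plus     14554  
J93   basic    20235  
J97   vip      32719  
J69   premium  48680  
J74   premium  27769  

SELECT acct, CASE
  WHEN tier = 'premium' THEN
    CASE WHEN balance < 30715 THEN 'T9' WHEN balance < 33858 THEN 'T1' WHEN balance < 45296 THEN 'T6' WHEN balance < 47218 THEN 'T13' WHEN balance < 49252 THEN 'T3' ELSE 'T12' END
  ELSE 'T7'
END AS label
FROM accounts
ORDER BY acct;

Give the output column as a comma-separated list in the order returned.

acct=J32: tier='vip' → outer ELSE → T7
acct=J39: tier='plus' → outer ELSE → T7
acct=J47: tier='vip' → outer ELSE → T7
acct=J50: tier='vip' → outer ELSE → T7
acct=J58: tier='basic' → outer ELSE → T7
acct=J61: tier='plus' → outer ELSE → T7
acct=J69: tier='premium' → inner[balance < 49252] → T3
acct=J70: tier='plus' → outer ELSE → T7
acct=J74: tier='premium' → inner[balance < 30715] → T9
acct=J93: tier='basic' → outer ELSE → T7
acct=J97: tier='vip' → outer ELSE → T7
acct=J98: tier='vip' → outer ELSE → T7

T7, T7, T7, T7, T7, T7, T3, T7, T9, T7, T7, T7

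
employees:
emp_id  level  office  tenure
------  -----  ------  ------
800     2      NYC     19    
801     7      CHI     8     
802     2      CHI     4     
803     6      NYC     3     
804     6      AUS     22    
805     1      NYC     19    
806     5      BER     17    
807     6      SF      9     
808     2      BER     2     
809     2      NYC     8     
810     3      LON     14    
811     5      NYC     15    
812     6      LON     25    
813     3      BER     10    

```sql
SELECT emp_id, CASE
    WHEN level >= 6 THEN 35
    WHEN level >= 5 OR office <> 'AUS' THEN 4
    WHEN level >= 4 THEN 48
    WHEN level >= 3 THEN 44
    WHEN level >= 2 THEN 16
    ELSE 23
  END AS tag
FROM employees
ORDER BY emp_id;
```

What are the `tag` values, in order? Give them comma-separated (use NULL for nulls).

emp_id=800: level >= 5 OR office <> 'AUS' → 4
emp_id=801: level >= 6 → 35
emp_id=802: level >= 5 OR office <> 'AUS' → 4
emp_id=803: level >= 6 → 35
emp_id=804: level >= 6 → 35
emp_id=805: level >= 5 OR office <> 'AUS' → 4
emp_id=806: level >= 5 OR office <> 'AUS' → 4
emp_id=807: level >= 6 → 35
emp_id=808: level >= 5 OR office <> 'AUS' → 4
emp_id=809: level >= 5 OR office <> 'AUS' → 4
emp_id=810: level >= 5 OR office <> 'AUS' → 4
emp_id=811: level >= 5 OR office <> 'AUS' → 4
emp_id=812: level >= 6 → 35
emp_id=813: level >= 5 OR office <> 'AUS' → 4

4, 35, 4, 35, 35, 4, 4, 35, 4, 4, 4, 4, 35, 4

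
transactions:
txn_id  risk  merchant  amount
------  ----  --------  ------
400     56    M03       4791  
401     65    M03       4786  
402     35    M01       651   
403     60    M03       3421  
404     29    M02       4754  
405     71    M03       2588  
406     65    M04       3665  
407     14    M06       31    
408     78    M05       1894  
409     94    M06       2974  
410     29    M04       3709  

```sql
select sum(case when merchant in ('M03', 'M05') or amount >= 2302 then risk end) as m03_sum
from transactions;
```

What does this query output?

547

txn_id=400: ✓ → 56
txn_id=401: ✓ → 65
txn_id=402: ✗
txn_id=403: ✓ → 60
txn_id=404: ✓ → 29
txn_id=405: ✓ → 71
txn_id=406: ✓ → 65
txn_id=407: ✗
txn_id=408: ✓ → 78
txn_id=409: ✓ → 94
txn_id=410: ✓ → 29
m03_sum = 56 + 65 + 60 + 29 + 71 + 65 + 78 + 94 + 29 = 547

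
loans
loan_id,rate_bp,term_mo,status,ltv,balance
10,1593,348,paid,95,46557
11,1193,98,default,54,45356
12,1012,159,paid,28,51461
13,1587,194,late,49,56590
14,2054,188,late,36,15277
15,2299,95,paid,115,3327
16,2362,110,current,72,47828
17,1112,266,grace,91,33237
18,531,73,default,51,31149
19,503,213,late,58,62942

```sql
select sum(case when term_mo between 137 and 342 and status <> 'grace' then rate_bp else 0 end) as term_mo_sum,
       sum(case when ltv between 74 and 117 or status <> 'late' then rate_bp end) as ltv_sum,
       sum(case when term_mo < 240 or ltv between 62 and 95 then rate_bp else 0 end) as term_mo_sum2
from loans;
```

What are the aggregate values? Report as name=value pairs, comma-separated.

term_mo_sum=5156, ltv_sum=10102, term_mo_sum2=14246

[term_mo_sum: term_mo between 137 and 342 and status <> 'grace']
loan_id=10: ✗
loan_id=11: ✗
loan_id=12: ✓ → 1012
loan_id=13: ✓ → 1587
loan_id=14: ✓ → 2054
loan_id=15: ✗
loan_id=16: ✗
loan_id=17: ✗
loan_id=18: ✗
loan_id=19: ✓ → 503
term_mo_sum = 1012 + 1587 + 2054 + 503 = 5156
—
[ltv_sum: ltv between 74 and 117 or status <> 'late']
loan_id=10: ✓ → 1593
loan_id=11: ✓ → 1193
loan_id=12: ✓ → 1012
loan_id=13: ✗
loan_id=14: ✗
loan_id=15: ✓ → 2299
loan_id=16: ✓ → 2362
loan_id=17: ✓ → 1112
loan_id=18: ✓ → 531
loan_id=19: ✗
ltv_sum = 1593 + 1193 + 1012 + 2299 + 2362 + 1112 + 531 = 10102
—
[term_mo_sum2: term_mo < 240 or ltv between 62 and 95]
loan_id=10: ✓ → 1593
loan_id=11: ✓ → 1193
loan_id=12: ✓ → 1012
loan_id=13: ✓ → 1587
loan_id=14: ✓ → 2054
loan_id=15: ✓ → 2299
loan_id=16: ✓ → 2362
loan_id=17: ✓ → 1112
loan_id=18: ✓ → 531
loan_id=19: ✓ → 503
term_mo_sum2 = 1593 + 1193 + 1012 + 1587 + 2054 + 2299 + 2362 + 1112 + 531 + 503 = 14246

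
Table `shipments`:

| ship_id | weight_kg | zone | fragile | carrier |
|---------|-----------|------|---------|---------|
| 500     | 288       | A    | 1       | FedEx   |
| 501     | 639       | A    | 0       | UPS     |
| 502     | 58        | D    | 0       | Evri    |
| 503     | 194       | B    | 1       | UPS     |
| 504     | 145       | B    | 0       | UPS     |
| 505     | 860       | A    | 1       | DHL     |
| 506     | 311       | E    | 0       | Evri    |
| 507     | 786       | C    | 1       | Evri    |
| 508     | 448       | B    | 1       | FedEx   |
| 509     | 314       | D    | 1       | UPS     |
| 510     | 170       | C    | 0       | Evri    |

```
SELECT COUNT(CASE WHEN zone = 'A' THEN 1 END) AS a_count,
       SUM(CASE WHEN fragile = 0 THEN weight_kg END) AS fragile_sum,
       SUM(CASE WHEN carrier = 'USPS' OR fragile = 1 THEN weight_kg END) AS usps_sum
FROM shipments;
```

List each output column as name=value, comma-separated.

[a_count: zone = 'A']
ship_id=500: ✓ → 1
ship_id=501: ✓ → 1
ship_id=502: ✗
ship_id=503: ✗
ship_id=504: ✗
ship_id=505: ✓ → 1
ship_id=506: ✗
ship_id=507: ✗
ship_id=508: ✗
ship_id=509: ✗
ship_id=510: ✗
a_count = COUNT(1, 1, 1) = 3
—
[fragile_sum: fragile = 0]
ship_id=500: ✗
ship_id=501: ✓ → 639
ship_id=502: ✓ → 58
ship_id=503: ✗
ship_id=504: ✓ → 145
ship_id=505: ✗
ship_id=506: ✓ → 311
ship_id=507: ✗
ship_id=508: ✗
ship_id=509: ✗
ship_id=510: ✓ → 170
fragile_sum = 639 + 58 + 145 + 311 + 170 = 1323
—
[usps_sum: carrier = 'USPS' OR fragile = 1]
ship_id=500: ✓ → 288
ship_id=501: ✗
ship_id=502: ✗
ship_id=503: ✓ → 194
ship_id=504: ✗
ship_id=505: ✓ → 860
ship_id=506: ✗
ship_id=507: ✓ → 786
ship_id=508: ✓ → 448
ship_id=509: ✓ → 314
ship_id=510: ✗
usps_sum = 288 + 194 + 860 + 786 + 448 + 314 = 2890

a_count=3, fragile_sum=1323, usps_sum=2890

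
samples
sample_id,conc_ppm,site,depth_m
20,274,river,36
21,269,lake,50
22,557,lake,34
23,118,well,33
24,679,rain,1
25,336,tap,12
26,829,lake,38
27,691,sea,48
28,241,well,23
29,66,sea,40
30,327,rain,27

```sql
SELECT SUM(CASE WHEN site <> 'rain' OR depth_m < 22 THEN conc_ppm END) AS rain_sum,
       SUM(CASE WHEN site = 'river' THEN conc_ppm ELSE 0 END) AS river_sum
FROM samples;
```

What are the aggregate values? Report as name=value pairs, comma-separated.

rain_sum=4060, river_sum=274

[rain_sum: site <> 'rain' OR depth_m < 22]
sample_id=20: ✓ → 274
sample_id=21: ✓ → 269
sample_id=22: ✓ → 557
sample_id=23: ✓ → 118
sample_id=24: ✓ → 679
sample_id=25: ✓ → 336
sample_id=26: ✓ → 829
sample_id=27: ✓ → 691
sample_id=28: ✓ → 241
sample_id=29: ✓ → 66
sample_id=30: ✗
rain_sum = 274 + 269 + 557 + 118 + 679 + 336 + 829 + 691 + 241 + 66 = 4060
—
[river_sum: site = 'river']
sample_id=20: ✓ → 274
sample_id=21: ✗
sample_id=22: ✗
sample_id=23: ✗
sample_id=24: ✗
sample_id=25: ✗
sample_id=26: ✗
sample_id=27: ✗
sample_id=28: ✗
sample_id=29: ✗
sample_id=30: ✗
river_sum = 274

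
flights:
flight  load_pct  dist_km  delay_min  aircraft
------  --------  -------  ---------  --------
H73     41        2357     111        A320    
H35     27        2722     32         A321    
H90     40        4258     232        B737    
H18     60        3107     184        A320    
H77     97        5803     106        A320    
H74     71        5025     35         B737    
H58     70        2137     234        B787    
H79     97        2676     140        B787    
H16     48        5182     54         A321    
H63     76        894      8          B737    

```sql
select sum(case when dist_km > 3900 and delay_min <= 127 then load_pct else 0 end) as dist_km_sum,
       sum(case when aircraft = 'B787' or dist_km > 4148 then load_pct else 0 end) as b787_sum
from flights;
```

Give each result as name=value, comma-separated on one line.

[dist_km_sum: dist_km > 3900 and delay_min <= 127]
flight=H73: ✗
flight=H35: ✗
flight=H90: ✗
flight=H18: ✗
flight=H77: ✓ → 97
flight=H74: ✓ → 71
flight=H58: ✗
flight=H79: ✗
flight=H16: ✓ → 48
flight=H63: ✗
dist_km_sum = 97 + 71 + 48 = 216
—
[b787_sum: aircraft = 'B787' or dist_km > 4148]
flight=H73: ✗
flight=H35: ✗
flight=H90: ✓ → 40
flight=H18: ✗
flight=H77: ✓ → 97
flight=H74: ✓ → 71
flight=H58: ✓ → 70
flight=H79: ✓ → 97
flight=H16: ✓ → 48
flight=H63: ✗
b787_sum = 40 + 97 + 71 + 70 + 97 + 48 = 423

dist_km_sum=216, b787_sum=423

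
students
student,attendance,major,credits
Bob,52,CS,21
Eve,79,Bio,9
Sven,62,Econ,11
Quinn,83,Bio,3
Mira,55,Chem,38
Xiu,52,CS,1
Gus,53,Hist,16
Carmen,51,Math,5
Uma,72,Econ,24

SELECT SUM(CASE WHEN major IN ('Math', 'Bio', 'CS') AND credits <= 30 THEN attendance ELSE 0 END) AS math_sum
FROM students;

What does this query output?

317

student=Bob: ✓ → 52
student=Eve: ✓ → 79
student=Sven: ✗
student=Quinn: ✓ → 83
student=Mira: ✗
student=Xiu: ✓ → 52
student=Gus: ✗
student=Carmen: ✓ → 51
student=Uma: ✗
math_sum = 52 + 79 + 83 + 52 + 51 = 317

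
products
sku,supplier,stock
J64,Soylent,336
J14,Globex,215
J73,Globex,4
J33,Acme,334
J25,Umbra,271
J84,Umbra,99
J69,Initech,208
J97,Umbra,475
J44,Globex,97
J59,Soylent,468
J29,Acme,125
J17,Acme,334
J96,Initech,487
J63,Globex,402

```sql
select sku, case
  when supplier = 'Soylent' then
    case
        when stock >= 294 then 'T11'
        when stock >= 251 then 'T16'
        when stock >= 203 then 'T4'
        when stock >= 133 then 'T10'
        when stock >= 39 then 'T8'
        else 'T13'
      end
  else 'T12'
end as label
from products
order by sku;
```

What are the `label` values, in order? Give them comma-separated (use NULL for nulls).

T12, T12, T12, T12, T12, T12, T11, T12, T11, T12, T12, T12, T12, T12

sku=J14: supplier='Globex' → outer ELSE → T12
sku=J17: supplier='Acme' → outer ELSE → T12
sku=J25: supplier='Umbra' → outer ELSE → T12
sku=J29: supplier='Acme' → outer ELSE → T12
sku=J33: supplier='Acme' → outer ELSE → T12
sku=J44: supplier='Globex' → outer ELSE → T12
sku=J59: supplier='Soylent' → inner[stock >= 294] → T11
sku=J63: supplier='Globex' → outer ELSE → T12
sku=J64: supplier='Soylent' → inner[stock >= 294] → T11
sku=J69: supplier='Initech' → outer ELSE → T12
sku=J73: supplier='Globex' → outer ELSE → T12
sku=J84: supplier='Umbra' → outer ELSE → T12
sku=J96: supplier='Initech' → outer ELSE → T12
sku=J97: supplier='Umbra' → outer ELSE → T12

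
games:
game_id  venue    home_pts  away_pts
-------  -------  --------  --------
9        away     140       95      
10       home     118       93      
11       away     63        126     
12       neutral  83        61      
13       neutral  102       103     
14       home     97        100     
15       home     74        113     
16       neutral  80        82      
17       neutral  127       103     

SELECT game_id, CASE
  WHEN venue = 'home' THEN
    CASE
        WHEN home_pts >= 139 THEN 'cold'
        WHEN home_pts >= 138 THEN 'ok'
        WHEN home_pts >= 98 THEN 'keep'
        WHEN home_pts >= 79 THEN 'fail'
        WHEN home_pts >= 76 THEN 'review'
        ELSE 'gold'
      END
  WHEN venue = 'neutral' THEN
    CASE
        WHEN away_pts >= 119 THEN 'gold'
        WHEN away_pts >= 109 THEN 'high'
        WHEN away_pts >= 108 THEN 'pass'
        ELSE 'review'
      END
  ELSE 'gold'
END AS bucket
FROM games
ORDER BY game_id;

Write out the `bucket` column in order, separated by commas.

gold, keep, gold, review, review, fail, gold, review, review

game_id=9: venue='away' → outer ELSE → gold
game_id=10: venue='home' → inner[home_pts >= 98] → keep
game_id=11: venue='away' → outer ELSE → gold
game_id=12: venue='neutral' → inner[ELSE] → review
game_id=13: venue='neutral' → inner[ELSE] → review
game_id=14: venue='home' → inner[home_pts >= 79] → fail
game_id=15: venue='home' → inner[ELSE] → gold
game_id=16: venue='neutral' → inner[ELSE] → review
game_id=17: venue='neutral' → inner[ELSE] → review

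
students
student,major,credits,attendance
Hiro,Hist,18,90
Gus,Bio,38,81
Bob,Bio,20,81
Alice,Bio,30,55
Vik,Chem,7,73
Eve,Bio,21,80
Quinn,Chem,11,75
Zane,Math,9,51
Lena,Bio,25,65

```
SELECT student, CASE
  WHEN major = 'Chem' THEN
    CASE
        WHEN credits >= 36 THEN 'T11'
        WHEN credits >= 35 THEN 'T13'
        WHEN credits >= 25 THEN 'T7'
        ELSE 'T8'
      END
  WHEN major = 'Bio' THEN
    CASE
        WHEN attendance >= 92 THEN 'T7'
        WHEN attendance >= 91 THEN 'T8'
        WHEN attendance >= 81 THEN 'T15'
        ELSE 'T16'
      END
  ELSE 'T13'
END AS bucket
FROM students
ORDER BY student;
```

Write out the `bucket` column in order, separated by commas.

T16, T15, T16, T15, T13, T16, T8, T8, T13

student=Alice: major='Bio' → inner[ELSE] → T16
student=Bob: major='Bio' → inner[attendance >= 81] → T15
student=Eve: major='Bio' → inner[ELSE] → T16
student=Gus: major='Bio' → inner[attendance >= 81] → T15
student=Hiro: major='Hist' → outer ELSE → T13
student=Lena: major='Bio' → inner[ELSE] → T16
student=Quinn: major='Chem' → inner[ELSE] → T8
student=Vik: major='Chem' → inner[ELSE] → T8
student=Zane: major='Math' → outer ELSE → T13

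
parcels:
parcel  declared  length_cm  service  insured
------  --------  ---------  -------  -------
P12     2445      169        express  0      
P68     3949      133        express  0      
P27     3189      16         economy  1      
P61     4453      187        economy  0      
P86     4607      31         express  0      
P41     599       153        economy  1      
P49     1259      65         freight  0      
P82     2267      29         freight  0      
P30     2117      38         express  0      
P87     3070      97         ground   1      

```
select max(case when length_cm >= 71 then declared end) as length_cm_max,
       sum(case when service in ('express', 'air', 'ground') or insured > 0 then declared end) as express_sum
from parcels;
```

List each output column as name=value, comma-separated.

length_cm_max=4453, express_sum=19976

[length_cm_max: length_cm >= 71]
parcel=P12: ✓ → 2445
parcel=P68: ✓ → 3949
parcel=P27: ✗
parcel=P61: ✓ → 4453
parcel=P86: ✗
parcel=P41: ✓ → 599
parcel=P49: ✗
parcel=P82: ✗
parcel=P30: ✗
parcel=P87: ✓ → 3070
length_cm_max = MAX(2445, 3949, 4453, 599, 3070) = 4453
—
[express_sum: service in ('express', 'air', 'ground') or insured > 0]
parcel=P12: ✓ → 2445
parcel=P68: ✓ → 3949
parcel=P27: ✓ → 3189
parcel=P61: ✗
parcel=P86: ✓ → 4607
parcel=P41: ✓ → 599
parcel=P49: ✗
parcel=P82: ✗
parcel=P30: ✓ → 2117
parcel=P87: ✓ → 3070
express_sum = 2445 + 3949 + 3189 + 4607 + 599 + 2117 + 3070 = 19976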